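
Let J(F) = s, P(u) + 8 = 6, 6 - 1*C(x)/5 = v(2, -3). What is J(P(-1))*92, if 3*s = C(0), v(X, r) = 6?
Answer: 0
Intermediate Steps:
C(x) = 0 (C(x) = 30 - 5*6 = 30 - 30 = 0)
P(u) = -2 (P(u) = -8 + 6 = -2)
s = 0 (s = (1/3)*0 = 0)
J(F) = 0
J(P(-1))*92 = 0*92 = 0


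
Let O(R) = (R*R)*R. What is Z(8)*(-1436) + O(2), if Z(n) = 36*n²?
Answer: -3308536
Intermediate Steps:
O(R) = R³ (O(R) = R²*R = R³)
Z(8)*(-1436) + O(2) = (36*8²)*(-1436) + 2³ = (36*64)*(-1436) + 8 = 2304*(-1436) + 8 = -3308544 + 8 = -3308536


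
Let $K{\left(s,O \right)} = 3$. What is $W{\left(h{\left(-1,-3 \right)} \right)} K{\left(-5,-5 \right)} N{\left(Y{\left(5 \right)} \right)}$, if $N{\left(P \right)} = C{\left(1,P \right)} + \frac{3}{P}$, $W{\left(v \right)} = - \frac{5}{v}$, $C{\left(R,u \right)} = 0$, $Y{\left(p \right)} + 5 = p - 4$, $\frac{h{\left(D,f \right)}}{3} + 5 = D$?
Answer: $- \frac{5}{8} \approx -0.625$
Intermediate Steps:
$h{\left(D,f \right)} = -15 + 3 D$
$Y{\left(p \right)} = -9 + p$ ($Y{\left(p \right)} = -5 + \left(p - 4\right) = -5 + \left(-4 + p\right) = -9 + p$)
$N{\left(P \right)} = \frac{3}{P}$ ($N{\left(P \right)} = 0 + \frac{3}{P} = \frac{3}{P}$)
$W{\left(h{\left(-1,-3 \right)} \right)} K{\left(-5,-5 \right)} N{\left(Y{\left(5 \right)} \right)} = - \frac{5}{-15 + 3 \left(-1\right)} 3 \frac{3}{-9 + 5} = - \frac{5}{-15 - 3} \cdot 3 \frac{3}{-4} = - \frac{5}{-18} \cdot 3 \cdot 3 \left(- \frac{1}{4}\right) = \left(-5\right) \left(- \frac{1}{18}\right) 3 \left(- \frac{3}{4}\right) = \frac{5}{18} \cdot 3 \left(- \frac{3}{4}\right) = \frac{5}{6} \left(- \frac{3}{4}\right) = - \frac{5}{8}$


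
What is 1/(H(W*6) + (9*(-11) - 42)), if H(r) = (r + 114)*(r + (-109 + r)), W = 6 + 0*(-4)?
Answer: -1/5691 ≈ -0.00017572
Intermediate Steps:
W = 6 (W = 6 + 0 = 6)
H(r) = (-109 + 2*r)*(114 + r) (H(r) = (114 + r)*(-109 + 2*r) = (-109 + 2*r)*(114 + r))
1/(H(W*6) + (9*(-11) - 42)) = 1/((-12426 + 2*(6*6)² + 119*(6*6)) + (9*(-11) - 42)) = 1/((-12426 + 2*36² + 119*36) + (-99 - 42)) = 1/((-12426 + 2*1296 + 4284) - 141) = 1/((-12426 + 2592 + 4284) - 141) = 1/(-5550 - 141) = 1/(-5691) = -1/5691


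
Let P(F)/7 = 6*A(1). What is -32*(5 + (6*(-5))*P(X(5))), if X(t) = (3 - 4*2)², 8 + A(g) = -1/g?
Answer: -363040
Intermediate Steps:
A(g) = -8 - 1/g
X(t) = 25 (X(t) = (3 - 8)² = (-5)² = 25)
P(F) = -378 (P(F) = 7*(6*(-8 - 1/1)) = 7*(6*(-8 - 1*1)) = 7*(6*(-8 - 1)) = 7*(6*(-9)) = 7*(-54) = -378)
-32*(5 + (6*(-5))*P(X(5))) = -32*(5 + (6*(-5))*(-378)) = -32*(5 - 30*(-378)) = -32*(5 + 11340) = -32*11345 = -363040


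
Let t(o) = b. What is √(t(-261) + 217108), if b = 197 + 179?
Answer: 2*√54371 ≈ 466.35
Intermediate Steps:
b = 376
t(o) = 376
√(t(-261) + 217108) = √(376 + 217108) = √217484 = 2*√54371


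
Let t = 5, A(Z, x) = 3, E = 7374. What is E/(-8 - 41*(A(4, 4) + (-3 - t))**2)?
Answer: -7374/1033 ≈ -7.1384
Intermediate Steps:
E/(-8 - 41*(A(4, 4) + (-3 - t))**2) = 7374/(-8 - 41*(3 + (-3 - 1*5))**2) = 7374/(-8 - 41*(3 + (-3 - 5))**2) = 7374/(-8 - 41*(3 - 8)**2) = 7374/(-8 - 41*(-5)**2) = 7374/(-8 - 41*25) = 7374/(-8 - 1025) = 7374/(-1033) = 7374*(-1/1033) = -7374/1033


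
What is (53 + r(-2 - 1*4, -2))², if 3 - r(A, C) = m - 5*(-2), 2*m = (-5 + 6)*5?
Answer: 7569/4 ≈ 1892.3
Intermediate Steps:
m = 5/2 (m = ((-5 + 6)*5)/2 = (1*5)/2 = (½)*5 = 5/2 ≈ 2.5000)
r(A, C) = -19/2 (r(A, C) = 3 - (5/2 - 5*(-2)) = 3 - (5/2 + 10) = 3 - 1*25/2 = 3 - 25/2 = -19/2)
(53 + r(-2 - 1*4, -2))² = (53 - 19/2)² = (87/2)² = 7569/4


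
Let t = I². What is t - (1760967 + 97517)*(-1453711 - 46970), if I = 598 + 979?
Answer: 2788994114533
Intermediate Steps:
I = 1577
t = 2486929 (t = 1577² = 2486929)
t - (1760967 + 97517)*(-1453711 - 46970) = 2486929 - (1760967 + 97517)*(-1453711 - 46970) = 2486929 - 1858484*(-1500681) = 2486929 - 1*(-2788991627604) = 2486929 + 2788991627604 = 2788994114533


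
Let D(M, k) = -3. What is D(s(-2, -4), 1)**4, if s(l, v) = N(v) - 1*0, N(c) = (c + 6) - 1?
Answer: 81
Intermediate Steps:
N(c) = 5 + c (N(c) = (6 + c) - 1 = 5 + c)
s(l, v) = 5 + v (s(l, v) = (5 + v) - 1*0 = (5 + v) + 0 = 5 + v)
D(s(-2, -4), 1)**4 = (-3)**4 = 81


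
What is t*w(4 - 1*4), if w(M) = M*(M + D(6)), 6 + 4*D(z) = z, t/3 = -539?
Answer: 0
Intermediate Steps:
t = -1617 (t = 3*(-539) = -1617)
D(z) = -3/2 + z/4
w(M) = M**2 (w(M) = M*(M + (-3/2 + (1/4)*6)) = M*(M + (-3/2 + 3/2)) = M*(M + 0) = M*M = M**2)
t*w(4 - 1*4) = -1617*(4 - 1*4)**2 = -1617*(4 - 4)**2 = -1617*0**2 = -1617*0 = 0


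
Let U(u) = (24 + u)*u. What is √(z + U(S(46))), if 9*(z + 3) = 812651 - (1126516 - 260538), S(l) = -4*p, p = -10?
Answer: I*√30314/3 ≈ 58.036*I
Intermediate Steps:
S(l) = 40 (S(l) = -4*(-10) = 40)
U(u) = u*(24 + u)
z = -53354/9 (z = -3 + (812651 - (1126516 - 260538))/9 = -3 + (812651 - 1*865978)/9 = -3 + (812651 - 865978)/9 = -3 + (⅑)*(-53327) = -3 - 53327/9 = -53354/9 ≈ -5928.2)
√(z + U(S(46))) = √(-53354/9 + 40*(24 + 40)) = √(-53354/9 + 40*64) = √(-53354/9 + 2560) = √(-30314/9) = I*√30314/3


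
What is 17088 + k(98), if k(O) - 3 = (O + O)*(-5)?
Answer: 16111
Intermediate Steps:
k(O) = 3 - 10*O (k(O) = 3 + (O + O)*(-5) = 3 + (2*O)*(-5) = 3 - 10*O)
17088 + k(98) = 17088 + (3 - 10*98) = 17088 + (3 - 980) = 17088 - 977 = 16111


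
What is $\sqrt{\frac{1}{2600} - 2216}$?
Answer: $\frac{i \sqrt{149801574}}{260} \approx 47.074 i$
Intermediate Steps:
$\sqrt{\frac{1}{2600} - 2216} = \sqrt{- \frac{5761599}{2600}} = \frac{i \sqrt{149801574}}{260}$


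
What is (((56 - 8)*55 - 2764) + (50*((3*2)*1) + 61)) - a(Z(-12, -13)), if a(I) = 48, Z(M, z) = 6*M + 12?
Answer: 189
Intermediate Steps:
Z(M, z) = 12 + 6*M
(((56 - 8)*55 - 2764) + (50*((3*2)*1) + 61)) - a(Z(-12, -13)) = (((56 - 8)*55 - 2764) + (50*((3*2)*1) + 61)) - 1*48 = ((48*55 - 2764) + (50*(6*1) + 61)) - 48 = ((2640 - 2764) + (50*6 + 61)) - 48 = (-124 + (300 + 61)) - 48 = (-124 + 361) - 48 = 237 - 48 = 189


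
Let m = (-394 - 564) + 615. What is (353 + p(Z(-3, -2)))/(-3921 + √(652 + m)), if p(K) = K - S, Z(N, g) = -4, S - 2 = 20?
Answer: -427389/5124644 - 109*√309/5124644 ≈ -0.083773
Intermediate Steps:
S = 22 (S = 2 + 20 = 22)
m = -343 (m = -958 + 615 = -343)
p(K) = -22 + K (p(K) = K - 1*22 = K - 22 = -22 + K)
(353 + p(Z(-3, -2)))/(-3921 + √(652 + m)) = (353 + (-22 - 4))/(-3921 + √(652 - 343)) = (353 - 26)/(-3921 + √309) = 327/(-3921 + √309)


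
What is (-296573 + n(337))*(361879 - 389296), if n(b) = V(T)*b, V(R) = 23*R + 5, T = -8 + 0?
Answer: 9785017632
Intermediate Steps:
T = -8
V(R) = 5 + 23*R
n(b) = -179*b (n(b) = (5 + 23*(-8))*b = (5 - 184)*b = -179*b)
(-296573 + n(337))*(361879 - 389296) = (-296573 - 179*337)*(361879 - 389296) = (-296573 - 60323)*(-27417) = -356896*(-27417) = 9785017632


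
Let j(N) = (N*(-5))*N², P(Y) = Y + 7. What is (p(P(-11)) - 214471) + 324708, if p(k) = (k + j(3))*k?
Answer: 110793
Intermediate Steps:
P(Y) = 7 + Y
j(N) = -5*N³ (j(N) = (-5*N)*N² = -5*N³)
p(k) = k*(-135 + k) (p(k) = (k - 5*3³)*k = (k - 5*27)*k = (k - 135)*k = (-135 + k)*k = k*(-135 + k))
(p(P(-11)) - 214471) + 324708 = ((7 - 11)*(-135 + (7 - 11)) - 214471) + 324708 = (-4*(-135 - 4) - 214471) + 324708 = (-4*(-139) - 214471) + 324708 = (556 - 214471) + 324708 = -213915 + 324708 = 110793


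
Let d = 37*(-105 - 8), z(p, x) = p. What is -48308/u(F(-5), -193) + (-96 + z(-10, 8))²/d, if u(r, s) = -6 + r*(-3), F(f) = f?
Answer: -202076872/37629 ≈ -5370.2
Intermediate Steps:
u(r, s) = -6 - 3*r
d = -4181 (d = 37*(-113) = -4181)
-48308/u(F(-5), -193) + (-96 + z(-10, 8))²/d = -48308/(-6 - 3*(-5)) + (-96 - 10)²/(-4181) = -48308/(-6 + 15) + (-106)²*(-1/4181) = -48308/9 + 11236*(-1/4181) = -48308*⅑ - 11236/4181 = -48308/9 - 11236/4181 = -202076872/37629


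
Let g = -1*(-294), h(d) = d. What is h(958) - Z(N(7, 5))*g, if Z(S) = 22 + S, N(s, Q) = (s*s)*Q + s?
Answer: -79598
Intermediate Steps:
N(s, Q) = s + Q*s**2 (N(s, Q) = s**2*Q + s = Q*s**2 + s = s + Q*s**2)
g = 294
h(958) - Z(N(7, 5))*g = 958 - (22 + 7*(1 + 5*7))*294 = 958 - (22 + 7*(1 + 35))*294 = 958 - (22 + 7*36)*294 = 958 - (22 + 252)*294 = 958 - 274*294 = 958 - 1*80556 = 958 - 80556 = -79598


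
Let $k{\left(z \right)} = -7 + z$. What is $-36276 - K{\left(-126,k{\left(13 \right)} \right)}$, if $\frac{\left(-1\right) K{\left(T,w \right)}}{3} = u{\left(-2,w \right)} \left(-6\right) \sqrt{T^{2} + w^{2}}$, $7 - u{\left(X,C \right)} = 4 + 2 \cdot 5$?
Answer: $-36276 + 756 \sqrt{442} \approx -20382.0$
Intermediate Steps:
$u{\left(X,C \right)} = -7$ ($u{\left(X,C \right)} = 7 - \left(4 + 2 \cdot 5\right) = 7 - \left(4 + 10\right) = 7 - 14 = -7$)
$K{\left(T,w \right)} = - 126 \sqrt{T^{2} + w^{2}}$ ($K{\left(T,w \right)} = - 3 \left(-7\right) \left(-6\right) \sqrt{T^{2} + w^{2}} = - 3 \cdot 42 \sqrt{T^{2} + w^{2}} = - 126 \sqrt{T^{2} + w^{2}}$)
$-36276 - K{\left(-126,k{\left(13 \right)} \right)} = -36276 - - 126 \sqrt{\left(-126\right)^{2} + \left(-7 + 13\right)^{2}} = -36276 - - 126 \sqrt{15876 + 6^{2}} = -36276 - - 126 \sqrt{15876 + 36} = -36276 - - 126 \sqrt{15912} = -36276 - - 126 \cdot 6 \sqrt{442} = -36276 - - 756 \sqrt{442} = -36276 + 756 \sqrt{442}$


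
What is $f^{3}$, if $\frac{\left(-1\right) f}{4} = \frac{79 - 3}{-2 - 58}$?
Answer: $\frac{438976}{3375} \approx 130.07$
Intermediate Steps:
$f = \frac{76}{15}$ ($f = - 4 \frac{79 - 3}{-2 - 58} = - 4 \frac{76}{-60} = - 4 \cdot 76 \left(- \frac{1}{60}\right) = \left(-4\right) \left(- \frac{19}{15}\right) = \frac{76}{15} \approx 5.0667$)
$f^{3} = \left(\frac{76}{15}\right)^{3} = \frac{438976}{3375}$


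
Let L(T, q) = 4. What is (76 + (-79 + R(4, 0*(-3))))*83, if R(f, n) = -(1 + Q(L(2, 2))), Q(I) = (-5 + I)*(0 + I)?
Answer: 0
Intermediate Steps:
Q(I) = I*(-5 + I) (Q(I) = (-5 + I)*I = I*(-5 + I))
R(f, n) = 3 (R(f, n) = -(1 + 4*(-5 + 4)) = -(1 + 4*(-1)) = -(1 - 4) = -1*(-3) = 3)
(76 + (-79 + R(4, 0*(-3))))*83 = (76 + (-79 + 3))*83 = (76 - 76)*83 = 0*83 = 0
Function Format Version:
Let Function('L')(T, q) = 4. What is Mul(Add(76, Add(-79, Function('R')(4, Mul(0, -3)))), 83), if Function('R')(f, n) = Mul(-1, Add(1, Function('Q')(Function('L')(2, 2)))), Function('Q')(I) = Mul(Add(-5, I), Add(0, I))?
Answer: 0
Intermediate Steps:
Function('Q')(I) = Mul(I, Add(-5, I)) (Function('Q')(I) = Mul(Add(-5, I), I) = Mul(I, Add(-5, I)))
Function('R')(f, n) = 3 (Function('R')(f, n) = Mul(-1, Add(1, Mul(4, Add(-5, 4)))) = Mul(-1, Add(1, Mul(4, -1))) = Mul(-1, Add(1, -4)) = Mul(-1, -3) = 3)
Mul(Add(76, Add(-79, Function('R')(4, Mul(0, -3)))), 83) = Mul(Add(76, Add(-79, 3)), 83) = Mul(Add(76, -76), 83) = Mul(0, 83) = 0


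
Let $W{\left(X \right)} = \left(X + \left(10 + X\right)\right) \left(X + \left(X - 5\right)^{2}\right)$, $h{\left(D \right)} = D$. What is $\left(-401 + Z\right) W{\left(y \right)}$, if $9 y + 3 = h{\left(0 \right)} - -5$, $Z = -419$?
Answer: $- \frac{143908360}{729} \approx -1.9741 \cdot 10^{5}$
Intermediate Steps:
$y = \frac{2}{9}$ ($y = - \frac{1}{3} + \frac{0 - -5}{9} = - \frac{1}{3} + \frac{0 + 5}{9} = - \frac{1}{3} + \frac{1}{9} \cdot 5 = - \frac{1}{3} + \frac{5}{9} = \frac{2}{9} \approx 0.22222$)
$W{\left(X \right)} = \left(10 + 2 X\right) \left(X + \left(-5 + X\right)^{2}\right)$
$\left(-401 + Z\right) W{\left(y \right)} = \left(-401 - 419\right) \left(250 - \frac{80}{9} - 8 \left(\frac{2}{9}\right)^{2} + 2 \left(\frac{2}{9}\right)^{3}\right) = - 820 \left(250 - \frac{80}{9} - \frac{32}{81} + 2 \cdot \frac{8}{729}\right) = - 820 \left(250 - \frac{80}{9} - \frac{32}{81} + \frac{16}{729}\right) = \left(-820\right) \frac{175498}{729} = - \frac{143908360}{729}$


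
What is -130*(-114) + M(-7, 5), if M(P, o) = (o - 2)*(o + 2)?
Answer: 14841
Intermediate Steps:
M(P, o) = (-2 + o)*(2 + o)
-130*(-114) + M(-7, 5) = -130*(-114) + (-4 + 5**2) = 14820 + (-4 + 25) = 14820 + 21 = 14841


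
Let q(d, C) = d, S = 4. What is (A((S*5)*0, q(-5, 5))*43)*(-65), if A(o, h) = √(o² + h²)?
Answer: -13975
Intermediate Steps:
A(o, h) = √(h² + o²)
(A((S*5)*0, q(-5, 5))*43)*(-65) = (√((-5)² + ((4*5)*0)²)*43)*(-65) = (√(25 + (20*0)²)*43)*(-65) = (√(25 + 0²)*43)*(-65) = (√(25 + 0)*43)*(-65) = (√25*43)*(-65) = (5*43)*(-65) = 215*(-65) = -13975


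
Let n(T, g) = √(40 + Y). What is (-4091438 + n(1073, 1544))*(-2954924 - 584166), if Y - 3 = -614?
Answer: 14479967311420 - 3539090*I*√571 ≈ 1.448e+13 - 8.4569e+7*I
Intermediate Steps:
Y = -611 (Y = 3 - 614 = -611)
n(T, g) = I*√571 (n(T, g) = √(40 - 611) = √(-571) = I*√571)
(-4091438 + n(1073, 1544))*(-2954924 - 584166) = (-4091438 + I*√571)*(-2954924 - 584166) = (-4091438 + I*√571)*(-3539090) = 14479967311420 - 3539090*I*√571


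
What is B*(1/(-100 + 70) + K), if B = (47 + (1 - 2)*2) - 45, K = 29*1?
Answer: 0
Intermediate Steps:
K = 29
B = 0 (B = (47 - 1*2) - 45 = (47 - 2) - 45 = 45 - 45 = 0)
B*(1/(-100 + 70) + K) = 0*(1/(-100 + 70) + 29) = 0*(1/(-30) + 29) = 0*(-1/30 + 29) = 0*(869/30) = 0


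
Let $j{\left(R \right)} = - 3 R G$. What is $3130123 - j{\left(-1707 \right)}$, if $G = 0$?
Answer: $3130123$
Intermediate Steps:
$j{\left(R \right)} = 0$ ($j{\left(R \right)} = - 3 R 0 = 0$)
$3130123 - j{\left(-1707 \right)} = 3130123 - 0 = 3130123 + 0 = 3130123$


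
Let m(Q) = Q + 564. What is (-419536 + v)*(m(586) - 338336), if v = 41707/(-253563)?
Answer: 35869458401891350/253563 ≈ 1.4146e+11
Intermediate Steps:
v = -41707/253563 (v = 41707*(-1/253563) = -41707/253563 ≈ -0.16448)
m(Q) = 564 + Q
(-419536 + v)*(m(586) - 338336) = (-419536 - 41707/253563)*((564 + 586) - 338336) = -106378848475*(1150 - 338336)/253563 = -106378848475/253563*(-337186) = 35869458401891350/253563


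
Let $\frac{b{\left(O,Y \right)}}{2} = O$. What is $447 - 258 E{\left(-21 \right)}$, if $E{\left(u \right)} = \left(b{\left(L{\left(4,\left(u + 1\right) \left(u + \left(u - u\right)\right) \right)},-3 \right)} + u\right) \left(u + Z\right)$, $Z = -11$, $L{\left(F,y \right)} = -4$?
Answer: $-238977$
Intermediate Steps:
$b{\left(O,Y \right)} = 2 O$
$E{\left(u \right)} = \left(-11 + u\right) \left(-8 + u\right)$ ($E{\left(u \right)} = \left(2 \left(-4\right) + u\right) \left(u - 11\right) = \left(-8 + u\right) \left(-11 + u\right) = \left(-11 + u\right) \left(-8 + u\right)$)
$447 - 258 E{\left(-21 \right)} = 447 - 258 \left(88 + \left(-21\right)^{2} - -399\right) = 447 - 258 \left(88 + 441 + 399\right) = 447 - 239424 = -238977$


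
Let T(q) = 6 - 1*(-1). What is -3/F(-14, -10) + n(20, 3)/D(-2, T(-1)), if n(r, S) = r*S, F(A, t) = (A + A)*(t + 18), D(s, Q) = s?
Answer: -6717/224 ≈ -29.987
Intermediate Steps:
T(q) = 7 (T(q) = 6 + 1 = 7)
F(A, t) = 2*A*(18 + t) (F(A, t) = (2*A)*(18 + t) = 2*A*(18 + t))
n(r, S) = S*r
-3/F(-14, -10) + n(20, 3)/D(-2, T(-1)) = -3*(-1/(28*(18 - 10))) + (3*20)/(-2) = -3/(2*(-14)*8) + 60*(-1/2) = -3/(-224) - 30 = -3*(-1/224) - 30 = 3/224 - 30 = -6717/224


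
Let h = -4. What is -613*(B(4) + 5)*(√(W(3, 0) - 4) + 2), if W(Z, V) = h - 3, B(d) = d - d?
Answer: -6130 - 3065*I*√11 ≈ -6130.0 - 10165.0*I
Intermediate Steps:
B(d) = 0
W(Z, V) = -7 (W(Z, V) = -4 - 3 = -7)
-613*(B(4) + 5)*(√(W(3, 0) - 4) + 2) = -613*(0 + 5)*(√(-7 - 4) + 2) = -3065*(√(-11) + 2) = -3065*(I*√11 + 2) = -3065*(2 + I*√11) = -613*(10 + 5*I*√11) = -6130 - 3065*I*√11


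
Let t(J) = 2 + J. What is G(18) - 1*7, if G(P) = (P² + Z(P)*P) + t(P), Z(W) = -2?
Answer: 301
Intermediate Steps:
G(P) = 2 + P² - P (G(P) = (P² - 2*P) + (2 + P) = 2 + P² - P)
G(18) - 1*7 = (2 + 18² - 1*18) - 1*7 = (2 + 324 - 18) - 7 = 308 - 7 = 301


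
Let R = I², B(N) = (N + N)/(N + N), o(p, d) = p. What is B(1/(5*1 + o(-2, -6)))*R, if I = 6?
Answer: 36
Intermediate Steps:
B(N) = 1 (B(N) = (2*N)/((2*N)) = (2*N)*(1/(2*N)) = 1)
R = 36 (R = 6² = 36)
B(1/(5*1 + o(-2, -6)))*R = 1*36 = 36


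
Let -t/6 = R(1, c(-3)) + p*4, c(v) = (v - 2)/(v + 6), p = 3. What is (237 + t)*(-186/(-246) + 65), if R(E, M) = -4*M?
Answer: 337000/41 ≈ 8219.5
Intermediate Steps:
c(v) = (-2 + v)/(6 + v)
t = -112 (t = -6*(-4*(-2 - 3)/(6 - 3) + 3*4) = -6*(-4*(-5)/3 + 12) = -6*(-4*(-5/3) + 12) = -6*(20/3 + 12) = -6*56/3 = -112)
(237 + t)*(-186/(-246) + 65) = (237 - 112)*(-186/(-246) + 65) = 125*(-186*(-1/246) + 65) = 125*(31/41 + 65) = 125*(2696/41) = 337000/41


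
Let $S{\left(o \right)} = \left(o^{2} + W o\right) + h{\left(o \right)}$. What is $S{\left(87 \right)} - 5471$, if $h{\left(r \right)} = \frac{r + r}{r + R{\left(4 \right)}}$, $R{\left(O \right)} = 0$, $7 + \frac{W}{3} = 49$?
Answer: $13062$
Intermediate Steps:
$W = 126$ ($W = -21 + 3 \cdot 49 = -21 + 147 = 126$)
$h{\left(r \right)} = 2$ ($h{\left(r \right)} = \frac{r + r}{r + 0} = \frac{2 r}{r} = 2$)
$S{\left(o \right)} = 2 + o^{2} + 126 o$ ($S{\left(o \right)} = \left(o^{2} + 126 o\right) + 2 = 2 + o^{2} + 126 o$)
$S{\left(87 \right)} - 5471 = \left(2 + 87^{2} + 126 \cdot 87\right) - 5471 = \left(2 + 7569 + 10962\right) - 5471 = 18533 - 5471 = 13062$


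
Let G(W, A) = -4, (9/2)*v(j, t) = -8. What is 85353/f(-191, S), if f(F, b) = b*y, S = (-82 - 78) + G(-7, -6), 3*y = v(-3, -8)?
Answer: 2304531/2624 ≈ 878.25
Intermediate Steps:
v(j, t) = -16/9 (v(j, t) = (2/9)*(-8) = -16/9)
y = -16/27 (y = (⅓)*(-16/9) = -16/27 ≈ -0.59259)
S = -164 (S = (-82 - 78) - 4 = -160 - 4 = -164)
f(F, b) = -16*b/27 (f(F, b) = b*(-16/27) = -16*b/27)
85353/f(-191, S) = 85353/((-16/27*(-164))) = 85353/(2624/27) = 85353*(27/2624) = 2304531/2624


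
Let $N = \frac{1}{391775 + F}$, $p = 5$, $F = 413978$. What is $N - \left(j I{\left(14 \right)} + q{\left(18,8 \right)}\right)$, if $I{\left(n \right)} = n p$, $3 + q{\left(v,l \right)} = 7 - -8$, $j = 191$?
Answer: $- \frac{10782586645}{805753} \approx -13382.0$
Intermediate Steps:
$q{\left(v,l \right)} = 12$ ($q{\left(v,l \right)} = -3 + \left(7 - -8\right) = -3 + \left(7 + 8\right) = -3 + 15 = 12$)
$N = \frac{1}{805753}$ ($N = \frac{1}{391775 + 413978} = \frac{1}{805753} \approx 1.2411 \cdot 10^{-6}$)
$I{\left(n \right)} = 5 n$ ($I{\left(n \right)} = n 5 = 5 n$)
$N - \left(j I{\left(14 \right)} + q{\left(18,8 \right)}\right) = \frac{1}{805753} - \left(191 \cdot 5 \cdot 14 + 12\right) = \frac{1}{805753} - \left(191 \cdot 70 + 12\right) = \frac{1}{805753} - \left(13370 + 12\right) = \frac{1}{805753} - 13382 = - \frac{10782586645}{805753}$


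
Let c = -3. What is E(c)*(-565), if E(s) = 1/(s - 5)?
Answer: 565/8 ≈ 70.625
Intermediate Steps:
E(s) = 1/(-5 + s)
E(c)*(-565) = -565/(-5 - 3) = -565/(-8) = -⅛*(-565) = 565/8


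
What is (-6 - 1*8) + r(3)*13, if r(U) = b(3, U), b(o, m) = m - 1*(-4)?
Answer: 77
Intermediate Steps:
b(o, m) = 4 + m (b(o, m) = m + 4 = 4 + m)
r(U) = 4 + U
(-6 - 1*8) + r(3)*13 = (-6 - 1*8) + (4 + 3)*13 = (-6 - 8) + 7*13 = -14 + 91 = 77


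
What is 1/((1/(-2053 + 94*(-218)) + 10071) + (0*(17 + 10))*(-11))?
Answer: 22545/227050694 ≈ 9.9295e-5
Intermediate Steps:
1/((1/(-2053 + 94*(-218)) + 10071) + (0*(17 + 10))*(-11)) = 1/((1/(-2053 - 20492) + 10071) + (0*27)*(-11)) = 1/((1/(-22545) + 10071) + 0*(-11)) = 1/((-1/22545 + 10071) + 0) = 1/(227050694/22545 + 0) = 1/(227050694/22545) = 22545/227050694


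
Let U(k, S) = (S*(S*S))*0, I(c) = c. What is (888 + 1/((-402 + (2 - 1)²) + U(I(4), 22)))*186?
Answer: 66232182/401 ≈ 1.6517e+5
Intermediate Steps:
U(k, S) = 0 (U(k, S) = (S*S²)*0 = S³*0 = 0)
(888 + 1/((-402 + (2 - 1)²) + U(I(4), 22)))*186 = (888 + 1/((-402 + (2 - 1)²) + 0))*186 = (888 + 1/((-402 + 1²) + 0))*186 = (888 + 1/((-402 + 1) + 0))*186 = (888 + 1/(-401 + 0))*186 = (888 + 1/(-401))*186 = (888 - 1/401)*186 = (356087/401)*186 = 66232182/401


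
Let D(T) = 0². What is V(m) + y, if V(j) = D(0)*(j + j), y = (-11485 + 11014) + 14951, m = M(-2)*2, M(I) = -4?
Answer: 14480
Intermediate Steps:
D(T) = 0
m = -8 (m = -4*2 = -8)
y = 14480 (y = -471 + 14951 = 14480)
V(j) = 0 (V(j) = 0*(j + j) = 0*(2*j) = 0)
V(m) + y = 0 + 14480 = 14480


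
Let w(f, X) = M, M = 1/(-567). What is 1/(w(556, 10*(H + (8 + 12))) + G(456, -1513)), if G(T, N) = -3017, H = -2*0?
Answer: -567/1710640 ≈ -0.00033145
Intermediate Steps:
H = 0
M = -1/567 ≈ -0.0017637
w(f, X) = -1/567
1/(w(556, 10*(H + (8 + 12))) + G(456, -1513)) = 1/(-1/567 - 3017) = 1/(-1710640/567) = -567/1710640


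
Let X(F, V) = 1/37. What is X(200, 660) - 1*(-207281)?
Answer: 7669398/37 ≈ 2.0728e+5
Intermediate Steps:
X(F, V) = 1/37
X(200, 660) - 1*(-207281) = 1/37 - 1*(-207281) = 1/37 + 207281 = 7669398/37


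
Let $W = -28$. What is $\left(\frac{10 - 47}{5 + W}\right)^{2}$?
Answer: $\frac{1369}{529} \approx 2.5879$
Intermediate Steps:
$\left(\frac{10 - 47}{5 + W}\right)^{2} = \left(\frac{10 - 47}{5 - 28}\right)^{2} = \left(- \frac{37}{-23}\right)^{2} = \left(\left(-37\right) \left(- \frac{1}{23}\right)\right)^{2} = \left(\frac{37}{23}\right)^{2} = \frac{1369}{529}$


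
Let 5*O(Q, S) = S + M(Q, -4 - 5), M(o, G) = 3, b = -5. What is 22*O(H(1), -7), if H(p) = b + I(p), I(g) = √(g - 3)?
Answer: -88/5 ≈ -17.600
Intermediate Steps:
I(g) = √(-3 + g)
H(p) = -5 + √(-3 + p)
O(Q, S) = ⅗ + S/5 (O(Q, S) = (S + 3)/5 = (3 + S)/5 = ⅗ + S/5)
22*O(H(1), -7) = 22*(⅗ + (⅕)*(-7)) = 22*(⅗ - 7/5) = 22*(-⅘) = -88/5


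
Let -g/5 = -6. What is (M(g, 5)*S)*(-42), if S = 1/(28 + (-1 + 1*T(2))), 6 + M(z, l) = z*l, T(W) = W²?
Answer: -6048/31 ≈ -195.10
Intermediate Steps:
g = 30 (g = -5*(-6) = 30)
M(z, l) = -6 + l*z (M(z, l) = -6 + z*l = -6 + l*z)
S = 1/31 (S = 1/(28 + (-1 + 1*2²)) = 1/(28 + (-1 + 1*4)) = 1/(28 + (-1 + 4)) = 1/(28 + 3) = 1/31 ≈ 0.032258)
(M(g, 5)*S)*(-42) = ((-6 + 5*30)*(1/31))*(-42) = ((-6 + 150)*(1/31))*(-42) = (144*(1/31))*(-42) = (144/31)*(-42) = -6048/31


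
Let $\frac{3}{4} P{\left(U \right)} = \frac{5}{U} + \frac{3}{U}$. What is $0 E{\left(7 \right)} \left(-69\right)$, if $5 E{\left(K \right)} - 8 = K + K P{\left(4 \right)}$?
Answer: $0$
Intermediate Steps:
$P{\left(U \right)} = \frac{32}{3 U}$ ($P{\left(U \right)} = \frac{4 \left(\frac{5}{U} + \frac{3}{U}\right)}{3} = \frac{4 \frac{8}{U}}{3} = \frac{32}{3 U}$)
$E{\left(K \right)} = \frac{8}{5} + \frac{11 K}{15}$ ($E{\left(K \right)} = \frac{8}{5} + \frac{K + K \frac{32}{3 \cdot 4}}{5} = \frac{8}{5} + \frac{K + K \frac{32}{3} \cdot \frac{1}{4}}{5} = \frac{8}{5} + \frac{K + K \frac{8}{3}}{5} = \frac{8}{5} + \frac{K + \frac{8 K}{3}}{5} = \frac{8}{5} + \frac{\frac{11}{3} K}{5} = \frac{8}{5} + \frac{11 K}{15}$)
$0 E{\left(7 \right)} \left(-69\right) = 0 \left(\frac{8}{5} + \frac{11}{15} \cdot 7\right) \left(-69\right) = 0 \left(\frac{8}{5} + \frac{77}{15}\right) \left(-69\right) = 0 \cdot \frac{101}{15} \left(-69\right) = 0 \left(-69\right) = 0$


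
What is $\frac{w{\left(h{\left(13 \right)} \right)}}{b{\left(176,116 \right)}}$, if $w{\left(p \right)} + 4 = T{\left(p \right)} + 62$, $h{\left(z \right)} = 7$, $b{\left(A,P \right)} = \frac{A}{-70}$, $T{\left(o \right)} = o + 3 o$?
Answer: $- \frac{1505}{44} \approx -34.205$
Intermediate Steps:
$T{\left(o \right)} = 4 o$
$b{\left(A,P \right)} = - \frac{A}{70}$ ($b{\left(A,P \right)} = A \left(- \frac{1}{70}\right) = - \frac{A}{70}$)
$w{\left(p \right)} = 58 + 4 p$ ($w{\left(p \right)} = -4 + \left(4 p + 62\right) = -4 + \left(62 + 4 p\right) = 58 + 4 p$)
$\frac{w{\left(h{\left(13 \right)} \right)}}{b{\left(176,116 \right)}} = \frac{58 + 4 \cdot 7}{\left(- \frac{1}{70}\right) 176} = \frac{58 + 28}{- \frac{88}{35}} = 86 \left(- \frac{35}{88}\right) = - \frac{1505}{44}$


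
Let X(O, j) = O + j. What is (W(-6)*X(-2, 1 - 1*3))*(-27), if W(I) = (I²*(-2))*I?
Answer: 46656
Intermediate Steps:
W(I) = -2*I³ (W(I) = (-2*I²)*I = -2*I³)
(W(-6)*X(-2, 1 - 1*3))*(-27) = ((-2*(-6)³)*(-2 + (1 - 1*3)))*(-27) = ((-2*(-216))*(-2 + (1 - 3)))*(-27) = (432*(-2 - 2))*(-27) = (432*(-4))*(-27) = -1728*(-27) = 46656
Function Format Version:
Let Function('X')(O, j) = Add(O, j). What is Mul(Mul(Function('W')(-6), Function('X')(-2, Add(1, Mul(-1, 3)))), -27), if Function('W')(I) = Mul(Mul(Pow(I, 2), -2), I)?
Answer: 46656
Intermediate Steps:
Function('W')(I) = Mul(-2, Pow(I, 3)) (Function('W')(I) = Mul(Mul(-2, Pow(I, 2)), I) = Mul(-2, Pow(I, 3)))
Mul(Mul(Function('W')(-6), Function('X')(-2, Add(1, Mul(-1, 3)))), -27) = Mul(Mul(Mul(-2, Pow(-6, 3)), Add(-2, Add(1, Mul(-1, 3)))), -27) = Mul(Mul(Mul(-2, -216), Add(-2, Add(1, -3))), -27) = Mul(Mul(432, Add(-2, -2)), -27) = Mul(Mul(432, -4), -27) = Mul(-1728, -27) = 46656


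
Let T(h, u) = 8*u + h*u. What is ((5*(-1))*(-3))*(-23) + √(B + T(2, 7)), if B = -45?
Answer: -340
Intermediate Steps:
((5*(-1))*(-3))*(-23) + √(B + T(2, 7)) = ((5*(-1))*(-3))*(-23) + √(-45 + 7*(8 + 2)) = -5*(-3)*(-23) + √(-45 + 7*10) = 15*(-23) + √(-45 + 70) = -345 + √25 = -345 + 5 = -340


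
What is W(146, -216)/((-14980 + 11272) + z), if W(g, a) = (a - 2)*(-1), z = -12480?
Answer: -109/8094 ≈ -0.013467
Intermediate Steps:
W(g, a) = 2 - a (W(g, a) = (-2 + a)*(-1) = 2 - a)
W(146, -216)/((-14980 + 11272) + z) = (2 - 1*(-216))/((-14980 + 11272) - 12480) = (2 + 216)/(-3708 - 12480) = 218/(-16188) = 218*(-1/16188) = -109/8094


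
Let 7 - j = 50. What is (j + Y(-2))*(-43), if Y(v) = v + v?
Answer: 2021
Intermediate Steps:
Y(v) = 2*v
j = -43 (j = 7 - 1*50 = 7 - 50 = -43)
(j + Y(-2))*(-43) = (-43 + 2*(-2))*(-43) = (-43 - 4)*(-43) = -47*(-43) = 2021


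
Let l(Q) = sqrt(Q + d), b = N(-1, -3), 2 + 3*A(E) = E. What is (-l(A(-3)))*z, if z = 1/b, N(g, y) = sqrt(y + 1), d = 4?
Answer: I*sqrt(42)/6 ≈ 1.0801*I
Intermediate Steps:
A(E) = -2/3 + E/3
N(g, y) = sqrt(1 + y)
b = I*sqrt(2) (b = sqrt(1 - 3) = sqrt(-2) = I*sqrt(2) ≈ 1.4142*I)
l(Q) = sqrt(4 + Q) (l(Q) = sqrt(Q + 4) = sqrt(4 + Q))
z = -I*sqrt(2)/2 (z = 1/(I*sqrt(2)) = -I*sqrt(2)/2 ≈ -0.70711*I)
(-l(A(-3)))*z = (-sqrt(4 + (-2/3 + (1/3)*(-3))))*(-I*sqrt(2)/2) = (-sqrt(4 + (-2/3 - 1)))*(-I*sqrt(2)/2) = (-sqrt(4 - 5/3))*(-I*sqrt(2)/2) = (-sqrt(7/3))*(-I*sqrt(2)/2) = (-sqrt(21)/3)*(-I*sqrt(2)/2) = I*sqrt(42)/6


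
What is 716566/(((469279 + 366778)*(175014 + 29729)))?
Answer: 37714/9009306229 ≈ 4.1861e-6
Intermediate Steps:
716566/(((469279 + 366778)*(175014 + 29729))) = 716566/((836057*204743)) = 716566/171176818351 = 716566*(1/171176818351) = 37714/9009306229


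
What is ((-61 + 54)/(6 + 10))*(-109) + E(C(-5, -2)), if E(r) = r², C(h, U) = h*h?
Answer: 10763/16 ≈ 672.69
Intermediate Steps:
C(h, U) = h²
((-61 + 54)/(6 + 10))*(-109) + E(C(-5, -2)) = ((-61 + 54)/(6 + 10))*(-109) + ((-5)²)² = -7/16*(-109) + 25² = -7*1/16*(-109) + 625 = -7/16*(-109) + 625 = 763/16 + 625 = 10763/16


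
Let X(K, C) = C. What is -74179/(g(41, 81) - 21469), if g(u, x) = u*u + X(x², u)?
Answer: 10597/2821 ≈ 3.7565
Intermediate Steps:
g(u, x) = u + u² (g(u, x) = u*u + u = u² + u = u + u²)
-74179/(g(41, 81) - 21469) = -74179/(41*(1 + 41) - 21469) = -74179/(41*42 - 21469) = -74179/(1722 - 21469) = -74179/(-19747) = -74179*(-1/19747) = 10597/2821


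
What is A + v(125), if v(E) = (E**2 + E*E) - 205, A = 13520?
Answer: 44565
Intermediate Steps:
v(E) = -205 + 2*E**2 (v(E) = (E**2 + E**2) - 205 = 2*E**2 - 205 = -205 + 2*E**2)
A + v(125) = 13520 + (-205 + 2*125**2) = 13520 + (-205 + 2*15625) = 13520 + (-205 + 31250) = 13520 + 31045 = 44565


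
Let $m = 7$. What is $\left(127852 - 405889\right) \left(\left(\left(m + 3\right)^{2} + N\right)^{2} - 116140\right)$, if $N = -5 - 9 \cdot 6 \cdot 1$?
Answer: $31823836983$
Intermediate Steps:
$N = -59$ ($N = -5 - 54 = -59$)
$\left(127852 - 405889\right) \left(\left(\left(m + 3\right)^{2} + N\right)^{2} - 116140\right) = \left(127852 - 405889\right) \left(\left(\left(7 + 3\right)^{2} - 59\right)^{2} - 116140\right) = - 278037 \left(\left(10^{2} - 59\right)^{2} - 116140\right) = - 278037 \left(\left(100 - 59\right)^{2} - 116140\right) = - 278037 \left(41^{2} - 116140\right) = - 278037 \left(1681 - 116140\right) = \left(-278037\right) \left(-114459\right) = 31823836983$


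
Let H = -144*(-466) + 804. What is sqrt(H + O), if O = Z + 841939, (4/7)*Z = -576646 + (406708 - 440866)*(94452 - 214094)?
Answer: sqrt(28606722918)/2 ≈ 84568.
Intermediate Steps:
Z = 14301541765/2 (Z = 7*(-576646 + (406708 - 440866)*(94452 - 214094))/4 = 7*(-576646 - 34158*(-119642))/4 = 7*(-576646 + 4086731436)/4 = (7/4)*4086154790 = 14301541765/2 ≈ 7.1508e+9)
H = 67908 (H = 67104 + 804 = 67908)
O = 14303225643/2 (O = 14301541765/2 + 841939 = 14303225643/2 ≈ 7.1516e+9)
sqrt(H + O) = sqrt(67908 + 14303225643/2) = sqrt(14303361459/2) = sqrt(28606722918)/2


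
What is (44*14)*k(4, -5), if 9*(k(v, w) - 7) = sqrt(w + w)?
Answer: 4312 + 616*I*sqrt(10)/9 ≈ 4312.0 + 216.44*I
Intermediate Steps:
k(v, w) = 7 + sqrt(2)*sqrt(w)/9 (k(v, w) = 7 + sqrt(w + w)/9 = 7 + sqrt(2*w)/9 = 7 + (sqrt(2)*sqrt(w))/9 = 7 + sqrt(2)*sqrt(w)/9)
(44*14)*k(4, -5) = (44*14)*(7 + sqrt(2)*sqrt(-5)/9) = 616*(7 + sqrt(2)*(I*sqrt(5))/9) = 616*(7 + I*sqrt(10)/9) = 4312 + 616*I*sqrt(10)/9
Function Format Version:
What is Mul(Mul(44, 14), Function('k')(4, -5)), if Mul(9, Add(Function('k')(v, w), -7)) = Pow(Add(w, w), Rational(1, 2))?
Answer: Add(4312, Mul(Rational(616, 9), I, Pow(10, Rational(1, 2)))) ≈ Add(4312.0, Mul(216.44, I))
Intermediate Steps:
Function('k')(v, w) = Add(7, Mul(Rational(1, 9), Pow(2, Rational(1, 2)), Pow(w, Rational(1, 2)))) (Function('k')(v, w) = Add(7, Mul(Rational(1, 9), Pow(Add(w, w), Rational(1, 2)))) = Add(7, Mul(Rational(1, 9), Pow(Mul(2, w), Rational(1, 2)))) = Add(7, Mul(Rational(1, 9), Mul(Pow(2, Rational(1, 2)), Pow(w, Rational(1, 2))))) = Add(7, Mul(Rational(1, 9), Pow(2, Rational(1, 2)), Pow(w, Rational(1, 2)))))
Mul(Mul(44, 14), Function('k')(4, -5)) = Mul(Mul(44, 14), Add(7, Mul(Rational(1, 9), Pow(2, Rational(1, 2)), Pow(-5, Rational(1, 2))))) = Mul(616, Add(7, Mul(Rational(1, 9), Pow(2, Rational(1, 2)), Mul(I, Pow(5, Rational(1, 2)))))) = Mul(616, Add(7, Mul(Rational(1, 9), I, Pow(10, Rational(1, 2))))) = Add(4312, Mul(Rational(616, 9), I, Pow(10, Rational(1, 2))))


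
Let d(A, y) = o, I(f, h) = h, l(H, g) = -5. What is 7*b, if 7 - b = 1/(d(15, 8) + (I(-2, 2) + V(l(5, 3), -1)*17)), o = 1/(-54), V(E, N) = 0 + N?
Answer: 40117/811 ≈ 49.466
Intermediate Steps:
V(E, N) = N
o = -1/54 ≈ -0.018519
d(A, y) = -1/54
b = 5731/811 (b = 7 - 1/(-1/54 + (2 - 1*17)) = 7 - 1/(-1/54 + (2 - 17)) = 7 - 1/(-1/54 - 15) = 7 - 1/(-811/54) = 7 - 1*(-54/811) = 7 + 54/811 = 5731/811 ≈ 7.0666)
7*b = 7*(5731/811) = 40117/811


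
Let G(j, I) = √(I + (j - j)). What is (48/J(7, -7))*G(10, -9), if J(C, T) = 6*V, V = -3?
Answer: -8*I ≈ -8.0*I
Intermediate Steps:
J(C, T) = -18 (J(C, T) = 6*(-3) = -18)
G(j, I) = √I (G(j, I) = √(I + 0) = √I)
(48/J(7, -7))*G(10, -9) = (48/(-18))*√(-9) = (-1/18*48)*(3*I) = -8*I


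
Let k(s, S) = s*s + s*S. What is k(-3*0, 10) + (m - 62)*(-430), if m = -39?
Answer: 43430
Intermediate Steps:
k(s, S) = s² + S*s
k(-3*0, 10) + (m - 62)*(-430) = (-3*0)*(10 - 3*0) + (-39 - 62)*(-430) = 0*(10 + 0) - 101*(-430) = 0*10 + 43430 = 0 + 43430 = 43430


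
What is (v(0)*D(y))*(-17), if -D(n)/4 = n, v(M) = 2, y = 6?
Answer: 816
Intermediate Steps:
D(n) = -4*n
(v(0)*D(y))*(-17) = (2*(-4*6))*(-17) = (2*(-24))*(-17) = -48*(-17) = 816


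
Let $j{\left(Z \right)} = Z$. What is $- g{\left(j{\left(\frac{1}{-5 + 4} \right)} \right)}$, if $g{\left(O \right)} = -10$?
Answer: $10$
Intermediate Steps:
$- g{\left(j{\left(\frac{1}{-5 + 4} \right)} \right)} = \left(-1\right) \left(-10\right) = 10$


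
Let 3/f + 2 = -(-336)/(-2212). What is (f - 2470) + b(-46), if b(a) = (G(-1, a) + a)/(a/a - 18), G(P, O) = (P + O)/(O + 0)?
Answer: -4826403/1955 ≈ -2468.8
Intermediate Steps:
f = -237/170 (f = 3/(-2 - (-336)/(-2212)) = 3/(-2 - (-336)*(-1)/2212) = 3/(-2 - 1*12/79) = 3/(-2 - 12/79) = 3/(-170/79) = 3*(-79/170) = -237/170 ≈ -1.3941)
G(P, O) = (O + P)/O
b(a) = -a/17 - (-1 + a)/(17*a) (b(a) = ((a - 1)/a + a)/(a/a - 18) = ((-1 + a)/a + a)/(1 - 18) = (a + (-1 + a)/a)/(-17) = (a + (-1 + a)/a)*(-1/17) = -a/17 - (-1 + a)/(17*a))
(f - 2470) + b(-46) = (-237/170 - 2470) + (1/17)*(1 - 1*(-46) - 1*(-46)²)/(-46) = -420137/170 + (1/17)*(-1/46)*(1 + 46 - 1*2116) = -420137/170 + (1/17)*(-1/46)*(1 + 46 - 2116) = -420137/170 + (1/17)*(-1/46)*(-2069) = -420137/170 + 2069/782 = -4826403/1955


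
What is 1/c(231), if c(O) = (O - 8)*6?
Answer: 1/1338 ≈ 0.00074738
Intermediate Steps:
c(O) = -48 + 6*O (c(O) = (-8 + O)*6 = -48 + 6*O)
1/c(231) = 1/(-48 + 6*231) = 1/(-48 + 1386) = 1/1338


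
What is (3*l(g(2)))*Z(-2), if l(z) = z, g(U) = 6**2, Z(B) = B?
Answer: -216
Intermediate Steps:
g(U) = 36
(3*l(g(2)))*Z(-2) = (3*36)*(-2) = 108*(-2) = -216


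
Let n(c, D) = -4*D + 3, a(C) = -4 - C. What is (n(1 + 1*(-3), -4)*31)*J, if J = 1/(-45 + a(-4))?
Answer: -589/45 ≈ -13.089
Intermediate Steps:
n(c, D) = 3 - 4*D
J = -1/45 (J = 1/(-45 + (-4 - 1*(-4))) = 1/(-45 + (-4 + 4)) = 1/(-45 + 0) = 1/(-45) = -1/45 ≈ -0.022222)
(n(1 + 1*(-3), -4)*31)*J = ((3 - 4*(-4))*31)*(-1/45) = ((3 + 16)*31)*(-1/45) = (19*31)*(-1/45) = 589*(-1/45) = -589/45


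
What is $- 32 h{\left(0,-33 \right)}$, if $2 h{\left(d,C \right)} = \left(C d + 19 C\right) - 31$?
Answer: $10528$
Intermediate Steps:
$h{\left(d,C \right)} = - \frac{31}{2} + \frac{19 C}{2} + \frac{C d}{2}$ ($h{\left(d,C \right)} = \frac{\left(C d + 19 C\right) - 31}{2} = \frac{\left(19 C + C d\right) - 31}{2} = \frac{-31 + 19 C + C d}{2} = - \frac{31}{2} + \frac{19 C}{2} + \frac{C d}{2}$)
$- 32 h{\left(0,-33 \right)} = - 32 \left(- \frac{31}{2} + \frac{19}{2} \left(-33\right) + \frac{1}{2} \left(-33\right) 0\right) = - 32 \left(- \frac{31}{2} - \frac{627}{2} + 0\right) = \left(-32\right) \left(-329\right) = 10528$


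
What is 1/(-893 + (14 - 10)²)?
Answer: -1/877 ≈ -0.0011403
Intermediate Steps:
1/(-893 + (14 - 10)²) = 1/(-893 + 4²) = 1/(-893 + 16) = 1/(-877) = -1/877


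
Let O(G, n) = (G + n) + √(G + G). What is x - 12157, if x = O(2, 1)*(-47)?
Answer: -12392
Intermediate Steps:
O(G, n) = G + n + √2*√G (O(G, n) = (G + n) + √(2*G) = (G + n) + √2*√G = G + n + √2*√G)
x = -235 (x = (2 + 1 + √2*√2)*(-47) = (2 + 1 + 2)*(-47) = 5*(-47) = -235)
x - 12157 = -235 - 12157 = -12392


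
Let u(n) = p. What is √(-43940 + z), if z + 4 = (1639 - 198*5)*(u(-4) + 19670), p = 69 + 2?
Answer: √12767965 ≈ 3573.2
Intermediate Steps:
p = 71
u(n) = 71
z = 12811905 (z = -4 + (1639 - 198*5)*(71 + 19670) = -4 + (1639 - 990)*19741 = -4 + 649*19741 = -4 + 12811909 = 12811905)
√(-43940 + z) = √(-43940 + 12811905) = √12767965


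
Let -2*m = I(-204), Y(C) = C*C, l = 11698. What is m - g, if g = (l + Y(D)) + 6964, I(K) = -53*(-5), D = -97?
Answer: -56407/2 ≈ -28204.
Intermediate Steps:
Y(C) = C**2
I(K) = 265
m = -265/2 (m = -1/2*265 = -265/2 ≈ -132.50)
g = 28071 (g = (11698 + (-97)**2) + 6964 = (11698 + 9409) + 6964 = 21107 + 6964 = 28071)
m - g = -265/2 - 1*28071 = -265/2 - 28071 = -56407/2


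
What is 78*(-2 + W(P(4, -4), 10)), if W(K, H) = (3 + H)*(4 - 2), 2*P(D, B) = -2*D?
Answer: 1872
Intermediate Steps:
P(D, B) = -D (P(D, B) = (-2*D)/2 = -D)
W(K, H) = 6 + 2*H (W(K, H) = (3 + H)*2 = 6 + 2*H)
78*(-2 + W(P(4, -4), 10)) = 78*(-2 + (6 + 2*10)) = 78*(-2 + (6 + 20)) = 78*(-2 + 26) = 78*24 = 1872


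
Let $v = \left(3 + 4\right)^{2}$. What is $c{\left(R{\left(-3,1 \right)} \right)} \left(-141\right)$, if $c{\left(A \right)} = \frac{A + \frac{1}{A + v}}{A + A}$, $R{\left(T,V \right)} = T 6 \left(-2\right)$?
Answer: $- \frac{143867}{2040} \approx -70.523$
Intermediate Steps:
$v = 49$ ($v = 7^{2} = 49$)
$R{\left(T,V \right)} = - 12 T$ ($R{\left(T,V \right)} = 6 T \left(-2\right) = - 12 T$)
$c{\left(A \right)} = \frac{A + \frac{1}{49 + A}}{2 A}$ ($c{\left(A \right)} = \frac{A + \frac{1}{A + 49}}{A + A} = \frac{A + \frac{1}{49 + A}}{2 A}$)
$c{\left(R{\left(-3,1 \right)} \right)} \left(-141\right) = \frac{1 + \left(\left(-12\right) \left(-3\right)\right)^{2} + 49 \left(\left(-12\right) \left(-3\right)\right)}{2 \left(\left(-12\right) \left(-3\right)\right) \left(49 - -36\right)} \left(-141\right) = \frac{1 + 36^{2} + 49 \cdot 36}{2 \cdot 36 \left(49 + 36\right)} \left(-141\right) = \frac{1}{2} \cdot \frac{1}{36} \cdot \frac{1}{85} \left(1 + 1296 + 1764\right) \left(-141\right) = \frac{1}{2} \cdot \frac{1}{36} \cdot \frac{1}{85} \cdot 3061 \left(-141\right) = \frac{3061}{6120} \left(-141\right) = - \frac{143867}{2040}$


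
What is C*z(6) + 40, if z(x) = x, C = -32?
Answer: -152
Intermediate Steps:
C*z(6) + 40 = -32*6 + 40 = -192 + 40 = -152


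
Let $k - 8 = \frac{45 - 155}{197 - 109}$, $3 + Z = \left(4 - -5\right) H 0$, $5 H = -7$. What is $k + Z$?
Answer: $\frac{15}{4} \approx 3.75$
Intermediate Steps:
$H = - \frac{7}{5}$ ($H = \frac{1}{5} \left(-7\right) = - \frac{7}{5} \approx -1.4$)
$Z = -3$ ($Z = -3 + \left(4 - -5\right) \left(- \frac{7}{5}\right) 0 = -3 + \left(4 + 5\right) \left(- \frac{7}{5}\right) 0 = -3 + 9 \left(- \frac{7}{5}\right) 0 = -3 - 0 = -3 + 0 = -3$)
$k = \frac{27}{4}$ ($k = 8 + \frac{45 - 155}{197 - 109} = 8 - \frac{110}{88} = 8 - \frac{5}{4} = \frac{27}{4} \approx 6.75$)
$k + Z = \frac{27}{4} - 3 = \frac{15}{4}$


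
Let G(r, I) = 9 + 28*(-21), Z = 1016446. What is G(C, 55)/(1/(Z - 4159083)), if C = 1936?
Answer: 1819586823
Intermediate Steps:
G(r, I) = -579 (G(r, I) = 9 - 588 = -579)
G(C, 55)/(1/(Z - 4159083)) = -579/(1/(1016446 - 4159083)) = -579/(1/(-3142637)) = -579/(-1/3142637) = -579*(-3142637) = 1819586823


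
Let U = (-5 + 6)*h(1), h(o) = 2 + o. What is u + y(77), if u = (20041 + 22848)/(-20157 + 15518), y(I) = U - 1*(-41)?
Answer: 161227/4639 ≈ 34.755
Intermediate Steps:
U = 3 (U = (-5 + 6)*(2 + 1) = 1*3 = 3)
y(I) = 44 (y(I) = 3 - 1*(-41) = 3 + 41 = 44)
u = -42889/4639 (u = 42889/(-4639) = 42889*(-1/4639) = -42889/4639 ≈ -9.2453)
u + y(77) = -42889/4639 + 44 = 161227/4639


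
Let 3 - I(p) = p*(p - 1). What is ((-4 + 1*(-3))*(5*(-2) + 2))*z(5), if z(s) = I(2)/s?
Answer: 56/5 ≈ 11.200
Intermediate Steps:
I(p) = 3 - p*(-1 + p) (I(p) = 3 - p*(p - 1) = 3 - p*(-1 + p))
z(s) = 1/s (z(s) = (3 + 2 - 1*2²)/s = (3 + 2 - 1*4)/s = (3 + 2 - 4)/s = 1/s)
((-4 + 1*(-3))*(5*(-2) + 2))*z(5) = ((-4 + 1*(-3))*(5*(-2) + 2))/5 = ((-4 - 3)*(-10 + 2))*(⅕) = -7*(-8)*(⅕) = 56*(⅕) = 56/5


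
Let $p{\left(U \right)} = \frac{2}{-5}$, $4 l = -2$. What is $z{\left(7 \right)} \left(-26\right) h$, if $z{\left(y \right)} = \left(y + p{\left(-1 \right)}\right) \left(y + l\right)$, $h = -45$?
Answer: $50193$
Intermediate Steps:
$l = - \frac{1}{2}$ ($l = \frac{1}{4} \left(-2\right) = - \frac{1}{2} \approx -0.5$)
$p{\left(U \right)} = - \frac{2}{5}$ ($p{\left(U \right)} = 2 \left(- \frac{1}{5}\right) = - \frac{2}{5}$)
$z{\left(y \right)} = \left(- \frac{2}{5} + y\right) \left(- \frac{1}{2} + y\right)$ ($z{\left(y \right)} = \left(y - \frac{2}{5}\right) \left(y - \frac{1}{2}\right) = \left(- \frac{2}{5} + y\right) \left(- \frac{1}{2} + y\right)$)
$z{\left(7 \right)} \left(-26\right) h = \left(\frac{1}{5} + 7^{2} - \frac{63}{10}\right) \left(-26\right) \left(-45\right) = \left(\frac{1}{5} + 49 - \frac{63}{10}\right) \left(-26\right) \left(-45\right) = \frac{429}{10} \left(-26\right) \left(-45\right) = \left(- \frac{5577}{5}\right) \left(-45\right) = 50193$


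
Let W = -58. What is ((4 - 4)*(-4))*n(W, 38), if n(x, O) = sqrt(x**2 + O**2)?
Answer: 0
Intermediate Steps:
n(x, O) = sqrt(O**2 + x**2)
((4 - 4)*(-4))*n(W, 38) = ((4 - 4)*(-4))*sqrt(38**2 + (-58)**2) = (0*(-4))*sqrt(1444 + 3364) = 0*sqrt(4808) = 0*(2*sqrt(1202)) = 0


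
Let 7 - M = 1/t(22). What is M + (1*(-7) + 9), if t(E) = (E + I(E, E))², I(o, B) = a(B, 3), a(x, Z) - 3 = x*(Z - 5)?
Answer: 3248/361 ≈ 8.9972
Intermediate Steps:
a(x, Z) = 3 + x*(-5 + Z) (a(x, Z) = 3 + x*(Z - 5) = 3 + x*(-5 + Z))
I(o, B) = 3 - 2*B (I(o, B) = 3 - 5*B + 3*B = 3 - 2*B)
t(E) = (3 - E)² (t(E) = (E + (3 - 2*E))² = (3 - E)²)
M = 2526/361 (M = 7 - 1/((3 - 1*22)²) = 7 - 1/((3 - 22)²) = 7 - 1/((-19)²) = 7 - 1/361 = 2526/361 ≈ 6.9972)
M + (1*(-7) + 9) = 2526/361 + (1*(-7) + 9) = 2526/361 + (-7 + 9) = 2526/361 + 2 = 3248/361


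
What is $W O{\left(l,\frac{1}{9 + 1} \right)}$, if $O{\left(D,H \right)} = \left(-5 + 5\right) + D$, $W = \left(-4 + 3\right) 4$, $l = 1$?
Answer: $-4$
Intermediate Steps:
$W = -4$ ($W = \left(-1\right) 4 = -4$)
$O{\left(D,H \right)} = D$ ($O{\left(D,H \right)} = 0 + D = D$)
$W O{\left(l,\frac{1}{9 + 1} \right)} = \left(-4\right) 1 = -4$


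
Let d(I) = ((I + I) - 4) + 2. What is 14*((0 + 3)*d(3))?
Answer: 168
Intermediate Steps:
d(I) = -2 + 2*I (d(I) = (2*I - 4) + 2 = (-4 + 2*I) + 2 = -2 + 2*I)
14*((0 + 3)*d(3)) = 14*((0 + 3)*(-2 + 2*3)) = 14*(3*(-2 + 6)) = 14*(3*4) = 14*12 = 168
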